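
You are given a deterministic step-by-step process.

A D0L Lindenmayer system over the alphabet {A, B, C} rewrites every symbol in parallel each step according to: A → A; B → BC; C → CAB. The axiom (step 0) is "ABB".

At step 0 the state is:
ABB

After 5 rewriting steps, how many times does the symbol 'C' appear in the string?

step 0: ABB
step 1: ABCBC
step 2: ABCCABBCCAB
step 3: ABCCABCABABCBCCABCABABC
step 4: ABCCABCABABCCABABCABCCABBCCABCABABCCABABCABCCAB
step 5: ABCCABCABABCCABABCABCCABCABABCABCCABABCCABCABABCBCCABCABABCCABABCABCCABCABABCABCCABABCCABCABABC

32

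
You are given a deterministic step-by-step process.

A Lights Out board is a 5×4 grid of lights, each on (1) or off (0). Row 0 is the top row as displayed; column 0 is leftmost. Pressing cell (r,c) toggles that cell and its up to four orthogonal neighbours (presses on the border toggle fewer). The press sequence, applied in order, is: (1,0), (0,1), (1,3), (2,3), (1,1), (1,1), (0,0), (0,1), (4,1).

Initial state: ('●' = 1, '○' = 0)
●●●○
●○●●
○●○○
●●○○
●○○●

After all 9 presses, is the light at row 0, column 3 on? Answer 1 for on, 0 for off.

1

step 0: ●●●○
●○●●
○●○○
●●○○
●○○●
step 1: ○●●○
○●●●
●●○○
●●○○
●○○●
step 2: ●○○○
○○●●
●●○○
●●○○
●○○●
step 3: ●○○●
○○○○
●●○●
●●○○
●○○●
step 4: ●○○●
○○○●
●●●○
●●○●
●○○●
step 5: ●●○●
●●●●
●○●○
●●○●
●○○●
step 6: ●○○●
○○○●
●●●○
●●○●
●○○●
step 7: ○●○●
●○○●
●●●○
●●○●
●○○●
step 8: ●○●●
●●○●
●●●○
●●○●
●○○●
step 9: ●○●●
●●○●
●●●○
●○○●
○●●●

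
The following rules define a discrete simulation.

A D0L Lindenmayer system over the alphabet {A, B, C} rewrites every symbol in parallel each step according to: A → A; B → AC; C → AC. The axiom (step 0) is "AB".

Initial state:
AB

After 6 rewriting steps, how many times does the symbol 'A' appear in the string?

step 0: AB
step 1: AAC
step 2: AAAC
step 3: AAAAC
step 4: AAAAAC
step 5: AAAAAAC
step 6: AAAAAAAC

7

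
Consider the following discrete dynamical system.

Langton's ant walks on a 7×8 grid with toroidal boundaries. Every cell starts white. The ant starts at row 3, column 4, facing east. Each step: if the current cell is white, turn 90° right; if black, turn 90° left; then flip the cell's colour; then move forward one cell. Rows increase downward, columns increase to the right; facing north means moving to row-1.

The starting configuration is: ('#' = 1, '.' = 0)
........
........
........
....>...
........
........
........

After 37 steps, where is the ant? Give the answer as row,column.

2,0

0) ........
........
........
....>...
........
........
........
1) ........
........
........
....#...
....v...
........
........
2) ........
........
........
....#...
...<#...
........
........
3) ........
........
........
...^#...
...##...
........
........
4) ........
........
........
...#>...
...##...
........
........
5) ........
........
....^...
...#....
...##...
........
........
6) ........
........
....#>..
...#....
...##...
........
........
7) ........
........
....##..
...#.v..
...##...
........
........
8) ........
........
....##..
...#<#..
...##...
........
........
9) ........
........
....^#..
...###..
...##...
........
........
10) ........
........
...<.#..
...###..
...##...
........
........
11) ........
...^....
...#.#..
...###..
...##...
........
........
12) ........
...#>...
...#.#..
...###..
...##...
........
........
13) ........
...##...
...#v#..
...###..
...##...
........
........
14) ........
...##...
...<##..
...###..
...##...
........
........
15) ........
...##...
....##..
...v##..
...##...
........
........
16) ........
...##...
....##..
....>#..
...##...
........
........
17) ........
...##...
....^#..
.....#..
...##...
........
........
18) ........
...##...
...<.#..
.....#..
...##...
........
........
19) ........
...^#...
...#.#..
.....#..
...##...
........
........
20) ........
..<.#...
...#.#..
.....#..
...##...
........
........
21) ..^.....
..#.#...
...#.#..
.....#..
...##...
........
........
22) ..#>....
..#.#...
...#.#..
.....#..
...##...
........
........
23) ..##....
..#v#...
...#.#..
.....#..
...##...
........
........
24) ..##....
..<##...
...#.#..
.....#..
...##...
........
........
25) ..##....
...##...
..v#.#..
.....#..
...##...
........
........
26) ..##....
...##...
.<##.#..
.....#..
...##...
........
........
27) ..##....
.^.##...
.###.#..
.....#..
...##...
........
........
28) ..##....
.#>##...
.###.#..
.....#..
...##...
........
........
29) ..##....
.####...
.#v#.#..
.....#..
...##...
........
........
30) ..##....
.####...
.#.>.#..
.....#..
...##...
........
........
31) ..##....
.##^#...
.#...#..
.....#..
...##...
........
........
32) ..##....
.#<.#...
.#...#..
.....#..
...##...
........
........
33) ..##....
.#..#...
.#v..#..
.....#..
...##...
........
........
34) ..##....
.#..#...
.<#..#..
.....#..
...##...
........
........
35) ..##....
.#..#...
..#..#..
.v...#..
...##...
........
........
36) ..##....
.#..#...
..#..#..
<#...#..
...##...
........
........
37) ..##....
.#..#...
^.#..#..
##...#..
...##...
........
........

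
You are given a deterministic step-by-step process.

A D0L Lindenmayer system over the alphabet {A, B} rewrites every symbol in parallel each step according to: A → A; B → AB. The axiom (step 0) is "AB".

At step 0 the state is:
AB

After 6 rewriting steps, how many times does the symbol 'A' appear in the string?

t=0: AB
t=1: AAB
t=2: AAAB
t=3: AAAAB
t=4: AAAAAB
t=5: AAAAAAB
t=6: AAAAAAAB

7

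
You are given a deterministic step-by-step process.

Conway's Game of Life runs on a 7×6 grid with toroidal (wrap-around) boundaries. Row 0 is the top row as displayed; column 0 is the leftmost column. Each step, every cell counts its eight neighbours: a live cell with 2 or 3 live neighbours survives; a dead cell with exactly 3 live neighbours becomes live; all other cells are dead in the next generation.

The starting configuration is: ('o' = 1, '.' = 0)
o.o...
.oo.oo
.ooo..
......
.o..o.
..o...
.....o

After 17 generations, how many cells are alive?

step 0: o.o...
.oo.oo
.ooo..
......
.o..o.
..o...
.....o
step 1: o.ooo.
....oo
oo.oo.
.o.o..
......
......
.o....
step 2: ooooo.
......
oo.o..
oo.oo.
......
......
.ooo..
step 3: o...o.
....oo
oo.ooo
oo.ooo
......
..o...
o...o.
step 4: o..oo.
.o....
.o....
.o.o..
oooooo
......
.o.o..
step 5: oo.oo.
ooo...
oo....
...o.o
oo.ooo
.....o
..ooo.
step 6: o...o.
...o..
.....o
...o..
..oo..
.o....
ooo...
step 7: o.oo.o
....oo
....o.
..ooo.
..oo..
o..o..
o.o..o
step 8: ..oo..
o.....
......
..o.o.
.o....
o..ooo
..o...
step 9: .ooo..
......
......
......
ooo...
oooooo
.oo..o
step 10: oo.o..
..o...
......
.o....
....o.
....o.
.....o
step 11: ooo...
.oo...
......
......
......
....oo
o...oo
step 12: ..oo..
o.o...
......
......
......
o...o.
...oo.
step 13: .oo.o.
.ooo..
......
......
......
...ooo
..o.oo
step 14: o...oo
.o.o..
..o...
......
....o.
...o.o
ooo...
step 15: ...ooo
oooooo
..o...
......
....o.
oooooo
.ooo..
step 16: ......
oo....
o.o.oo
......
ooo.o.
o....o
......
step 17: ......
oo....
o....o
..o.o.
oo....
o....o
......

10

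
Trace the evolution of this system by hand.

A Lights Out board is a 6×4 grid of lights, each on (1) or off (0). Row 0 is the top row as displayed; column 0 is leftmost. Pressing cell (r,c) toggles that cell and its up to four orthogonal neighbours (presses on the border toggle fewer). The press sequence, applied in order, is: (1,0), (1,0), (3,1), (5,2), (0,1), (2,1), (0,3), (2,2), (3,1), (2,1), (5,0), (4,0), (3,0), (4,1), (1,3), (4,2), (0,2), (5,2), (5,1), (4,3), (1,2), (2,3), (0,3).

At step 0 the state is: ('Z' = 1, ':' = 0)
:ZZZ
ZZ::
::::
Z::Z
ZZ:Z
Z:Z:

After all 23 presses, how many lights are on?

19

step 0: :ZZZ
ZZ::
::::
Z::Z
ZZ:Z
Z:Z:
step 1: ZZZZ
::::
Z:::
Z::Z
ZZ:Z
Z:Z:
step 2: :ZZZ
ZZ::
::::
Z::Z
ZZ:Z
Z:Z:
step 3: :ZZZ
ZZ::
:Z::
:ZZZ
Z::Z
Z:Z:
step 4: :ZZZ
ZZ::
:Z::
:ZZZ
Z:ZZ
ZZ:Z
step 5: Z::Z
Z:::
:Z::
:ZZZ
Z:ZZ
ZZ:Z
step 6: Z::Z
ZZ::
Z:Z:
::ZZ
Z:ZZ
ZZ:Z
step 7: Z:Z:
ZZ:Z
Z:Z:
::ZZ
Z:ZZ
ZZ:Z
step 8: Z:Z:
ZZZZ
ZZ:Z
:::Z
Z:ZZ
ZZ:Z
step 9: Z:Z:
ZZZZ
Z::Z
ZZZZ
ZZZZ
ZZ:Z
step 10: Z:Z:
Z:ZZ
:ZZZ
Z:ZZ
ZZZZ
ZZ:Z
step 11: Z:Z:
Z:ZZ
:ZZZ
Z:ZZ
:ZZZ
:::Z
step 12: Z:Z:
Z:ZZ
:ZZZ
::ZZ
Z:ZZ
Z::Z
step 13: Z:Z:
Z:ZZ
ZZZZ
ZZZZ
::ZZ
Z::Z
step 14: Z:Z:
Z:ZZ
ZZZZ
Z:ZZ
ZZ:Z
ZZ:Z
step 15: Z:ZZ
Z:::
ZZZ:
Z:ZZ
ZZ:Z
ZZ:Z
step 16: Z:ZZ
Z:::
ZZZ:
Z::Z
Z:Z:
ZZZZ
step 17: ZZ::
Z:Z:
ZZZ:
Z::Z
Z:Z:
ZZZZ
step 18: ZZ::
Z:Z:
ZZZ:
Z::Z
Z:::
Z:::
step 19: ZZ::
Z:Z:
ZZZ:
Z::Z
ZZ::
:ZZ:
step 20: ZZ::
Z:Z:
ZZZ:
Z:::
ZZZZ
:ZZZ
step 21: ZZZ:
ZZ:Z
ZZ::
Z:::
ZZZZ
:ZZZ
step 22: ZZZ:
ZZ::
ZZZZ
Z::Z
ZZZZ
:ZZZ
step 23: ZZ:Z
ZZ:Z
ZZZZ
Z::Z
ZZZZ
:ZZZ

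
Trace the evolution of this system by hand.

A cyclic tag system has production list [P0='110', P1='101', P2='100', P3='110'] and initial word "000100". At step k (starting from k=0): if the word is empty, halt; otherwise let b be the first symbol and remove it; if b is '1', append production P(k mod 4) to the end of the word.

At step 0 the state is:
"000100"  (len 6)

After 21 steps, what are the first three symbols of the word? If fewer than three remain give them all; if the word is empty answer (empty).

101

gen 0: "000100"  (len 6)
gen 1: "00100"  (len 5)
gen 2: "0100"  (len 4)
gen 3: "100"  (len 3)
gen 4: "00110"  (len 5)
gen 5: "0110"  (len 4)
gen 6: "110"  (len 3)
gen 7: "10100"  (len 5)
gen 8: "0100110"  (len 7)
gen 9: "100110"  (len 6)
gen 10: "00110101"  (len 8)
gen 11: "0110101"  (len 7)
gen 12: "110101"  (len 6)
gen 13: "10101110"  (len 8)
gen 14: "0101110101"  (len 10)
gen 15: "101110101"  (len 9)
gen 16: "01110101110"  (len 11)
gen 17: "1110101110"  (len 10)
gen 18: "110101110101"  (len 12)
gen 19: "10101110101100"  (len 14)
gen 20: "0101110101100110"  (len 16)
gen 21: "101110101100110"  (len 15)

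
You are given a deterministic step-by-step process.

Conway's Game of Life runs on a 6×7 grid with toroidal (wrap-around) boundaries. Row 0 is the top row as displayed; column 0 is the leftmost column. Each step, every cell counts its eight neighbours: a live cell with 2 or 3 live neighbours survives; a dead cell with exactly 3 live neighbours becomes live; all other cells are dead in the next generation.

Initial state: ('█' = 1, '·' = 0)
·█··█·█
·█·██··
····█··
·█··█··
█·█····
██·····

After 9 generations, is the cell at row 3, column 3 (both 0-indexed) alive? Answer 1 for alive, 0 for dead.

0

k=0  ·█··█·█
·█·██··
····█··
·█··█··
█·█····
██·····
k=1  ·█·███·
█·███··
··█·██·
·█·█···
█·█····
··█···█
k=2  ██···██
······█
·····█·
·█·██··
█·██···
█·█·███
k=3  ·█··█··
·······
····██·
·█·██··
█······
··█·█··
k=4  ···█···
····██·
···███·
···███·
·██·█··
·█·█···
k=5  ··██···
·····█·
······█
·······
·█···█·
·█·██··
k=6  ··██···
·······
·······
·······
··█·█··
·█·██··
k=7  ··███··
·······
·······
·······
··█·█··
·█··█··
k=8  ··███··
···█···
·······
·······
···█···
·█··██·
k=9  ··█··█·
··███··
·······
·······
····█··
·····█·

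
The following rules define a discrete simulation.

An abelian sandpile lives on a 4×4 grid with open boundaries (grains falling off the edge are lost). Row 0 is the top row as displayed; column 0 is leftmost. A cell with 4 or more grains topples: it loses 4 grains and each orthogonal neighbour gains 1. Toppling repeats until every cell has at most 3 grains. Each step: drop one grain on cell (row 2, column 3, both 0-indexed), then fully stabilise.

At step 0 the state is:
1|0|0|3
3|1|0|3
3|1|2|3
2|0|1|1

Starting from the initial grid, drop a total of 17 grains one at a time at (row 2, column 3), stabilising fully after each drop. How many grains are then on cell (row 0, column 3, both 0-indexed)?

k=0  1|0|0|3
3|1|0|3
3|1|2|3
2|0|1|1
k=1  1|0|1|0
3|1|1|1
3|1|3|1
2|0|1|2
k=2  1|0|1|0
3|1|1|1
3|1|3|2
2|0|1|2
k=3  1|0|1|0
3|1|1|1
3|1|3|3
2|0|1|2
k=4  1|0|1|0
3|1|2|2
3|2|0|1
2|0|2|3
k=5  1|0|1|0
3|1|2|2
3|2|0|2
2|0|2|3
k=6  1|0|1|0
3|1|2|2
3|2|0|3
2|0|2|3
k=7  1|0|1|0
3|1|2|3
3|2|1|1
2|0|3|0
k=8  1|0|1|0
3|1|2|3
3|2|1|2
2|0|3|0
k=9  1|0|1|0
3|1|2|3
3|2|1|3
2|0|3|0
k=10  1|0|1|1
3|1|3|0
3|2|2|1
2|0|3|1
k=11  1|0|1|1
3|1|3|0
3|2|2|2
2|0|3|1
k=12  1|0|1|1
3|1|3|0
3|2|2|3
2|0|3|1
k=13  1|0|1|1
3|1|3|1
3|2|3|0
2|0|3|2
k=14  1|0|1|1
3|1|3|1
3|2|3|1
2|0|3|2
k=15  1|0|1|1
3|1|3|1
3|2|3|2
2|0|3|2
k=16  1|0|1|1
3|1|3|1
3|2|3|3
2|0|3|2
k=17  1|0|2|1
3|2|0|3
3|3|2|2
2|1|1|0

1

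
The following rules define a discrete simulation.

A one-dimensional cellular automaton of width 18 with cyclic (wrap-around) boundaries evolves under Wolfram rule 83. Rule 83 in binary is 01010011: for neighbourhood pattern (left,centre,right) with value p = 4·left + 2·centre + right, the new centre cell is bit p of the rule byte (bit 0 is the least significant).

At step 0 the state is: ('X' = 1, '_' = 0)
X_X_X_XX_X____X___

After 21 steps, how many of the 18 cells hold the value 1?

t=0: X_X_X_XX_X____X___
t=1: _______X__XXXX_XXX
t=2: XXXXXXX_XX___X___X
t=3: ______X__XXXX_XXX_
t=4: XXXXXX_XX___X___XX
t=5: _____X__XXXX_XXX__
t=6: XXXXX_XX___X___XXX
t=7: ____X__XXXX_XXX___
t=8: XXXX_XX___X___XXXX
t=9: ___X__XXXX_XXX____
t=10: XXX_XX___X___XXXXX
t=11: __X__XXXX_XXX_____
t=12: XX_XX___X___XXXXXX
t=13: _X__XXXX_XXX______
t=14: X_XX___X___XXXXXXX
t=15: X__XXXX_XXX_______
t=16: _XX___X___XXXXXXXX
t=17: __XXXX_XXX_______X
t=18: XX___X___XXXXXXXX_
t=19: _XXXX_XXX_______X_
t=20: X___X___XXXXXXXX_X
t=21: XXXX_XXX_______X__

8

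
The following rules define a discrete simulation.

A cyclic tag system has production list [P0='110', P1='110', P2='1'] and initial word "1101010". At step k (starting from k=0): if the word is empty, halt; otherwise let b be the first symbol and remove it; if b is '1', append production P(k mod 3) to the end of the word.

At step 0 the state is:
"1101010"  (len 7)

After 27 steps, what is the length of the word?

gen 0: "1101010"  (len 7)
gen 1: "101010110"  (len 9)
gen 2: "01010110110"  (len 11)
gen 3: "1010110110"  (len 10)
gen 4: "010110110110"  (len 12)
gen 5: "10110110110"  (len 11)
gen 6: "01101101101"  (len 11)
gen 7: "1101101101"  (len 10)
gen 8: "101101101110"  (len 12)
gen 9: "011011011101"  (len 12)
gen 10: "11011011101"  (len 11)
gen 11: "1011011101110"  (len 13)
gen 12: "0110111011101"  (len 13)
gen 13: "110111011101"  (len 12)
gen 14: "10111011101110"  (len 14)
gen 15: "01110111011101"  (len 14)
gen 16: "1110111011101"  (len 13)
gen 17: "110111011101110"  (len 15)
gen 18: "101110111011101"  (len 15)
gen 19: "01110111011101110"  (len 17)
gen 20: "1110111011101110"  (len 16)
gen 21: "1101110111011101"  (len 16)
gen 22: "101110111011101110"  (len 18)
gen 23: "01110111011101110110"  (len 20)
gen 24: "1110111011101110110"  (len 19)
gen 25: "110111011101110110110"  (len 21)
gen 26: "10111011101110110110110"  (len 23)
gen 27: "01110111011101101101101"  (len 23)

23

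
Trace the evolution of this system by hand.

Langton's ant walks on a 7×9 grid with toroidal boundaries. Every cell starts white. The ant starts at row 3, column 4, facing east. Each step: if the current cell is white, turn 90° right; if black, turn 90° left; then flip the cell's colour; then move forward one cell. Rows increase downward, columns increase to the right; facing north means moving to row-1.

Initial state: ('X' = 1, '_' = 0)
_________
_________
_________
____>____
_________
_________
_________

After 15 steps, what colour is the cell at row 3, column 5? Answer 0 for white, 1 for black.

1

step 0: _________
_________
_________
____>____
_________
_________
_________
step 1: _________
_________
_________
____X____
____v____
_________
_________
step 2: _________
_________
_________
____X____
___<X____
_________
_________
step 3: _________
_________
_________
___^X____
___XX____
_________
_________
step 4: _________
_________
_________
___X>____
___XX____
_________
_________
step 5: _________
_________
____^____
___X_____
___XX____
_________
_________
step 6: _________
_________
____X>___
___X_____
___XX____
_________
_________
step 7: _________
_________
____XX___
___X_v___
___XX____
_________
_________
step 8: _________
_________
____XX___
___X<X___
___XX____
_________
_________
step 9: _________
_________
____^X___
___XXX___
___XX____
_________
_________
step 10: _________
_________
___<_X___
___XXX___
___XX____
_________
_________
step 11: _________
___^_____
___X_X___
___XXX___
___XX____
_________
_________
step 12: _________
___X>____
___X_X___
___XXX___
___XX____
_________
_________
step 13: _________
___XX____
___XvX___
___XXX___
___XX____
_________
_________
step 14: _________
___XX____
___<XX___
___XXX___
___XX____
_________
_________
step 15: _________
___XX____
____XX___
___vXX___
___XX____
_________
_________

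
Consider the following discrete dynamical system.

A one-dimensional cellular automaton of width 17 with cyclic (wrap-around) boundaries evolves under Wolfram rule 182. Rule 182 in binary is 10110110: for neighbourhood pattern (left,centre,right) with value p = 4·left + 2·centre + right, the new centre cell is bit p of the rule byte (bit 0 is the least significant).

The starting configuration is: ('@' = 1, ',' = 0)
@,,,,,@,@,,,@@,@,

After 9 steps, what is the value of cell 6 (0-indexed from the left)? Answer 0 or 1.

0) @,,,,,@,@,,,@@,@,
1) @@,,,@@@@@,@,,@@@
2) @,@,@,@@@,@@@@,@@
3) ,@@@@@,@,@,@@,@,@
4) @,@@@,@@@@@,,@@@@
5) ,@,@,@,@@@,@@,@@@
6) @@@@@@@,@,@,,@,@,
7) ,@@@@@,@@@@@@@@@@
8) @,@@@,@,@@@@@@@@,
9) @@,@,@@@,@@@@@@,@

1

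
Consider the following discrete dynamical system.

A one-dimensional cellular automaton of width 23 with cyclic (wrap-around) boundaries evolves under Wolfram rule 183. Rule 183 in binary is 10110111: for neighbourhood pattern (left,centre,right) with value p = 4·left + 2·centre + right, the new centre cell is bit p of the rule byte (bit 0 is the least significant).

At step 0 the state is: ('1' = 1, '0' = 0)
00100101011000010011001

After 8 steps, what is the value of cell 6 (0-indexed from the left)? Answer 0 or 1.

k=0  00100101011000010011001
k=1  11111111100111111100111
k=2  11111111011011111011011
k=3  11111110100101110100101
k=4  11111101111110101111110
k=5  01111010111101110111101
k=6  10110111011010101011011
k=7  01001010100111111100101
k=8  11111111111011111011111

1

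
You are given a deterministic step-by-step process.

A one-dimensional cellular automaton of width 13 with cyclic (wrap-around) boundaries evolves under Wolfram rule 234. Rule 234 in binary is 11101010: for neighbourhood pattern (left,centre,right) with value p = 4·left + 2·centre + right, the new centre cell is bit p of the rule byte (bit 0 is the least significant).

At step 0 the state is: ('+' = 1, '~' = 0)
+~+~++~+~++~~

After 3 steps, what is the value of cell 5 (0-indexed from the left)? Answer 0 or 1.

1

[0] +~+~++~+~++~~
[1] ~+~++++~+++~+
[2] +~++++++++++~
[3] ~++++++++++++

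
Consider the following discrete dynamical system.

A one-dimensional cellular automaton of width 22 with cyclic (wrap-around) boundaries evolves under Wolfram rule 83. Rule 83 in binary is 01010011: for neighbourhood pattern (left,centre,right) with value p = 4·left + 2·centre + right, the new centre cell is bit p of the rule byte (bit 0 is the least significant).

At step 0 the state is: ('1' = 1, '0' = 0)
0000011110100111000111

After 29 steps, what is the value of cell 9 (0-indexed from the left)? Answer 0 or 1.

gen 0: 0000011110100111000111
gen 1: 1111100010011001111001
gen 2: 0000111101101110001110
gen 3: 1111000100100011110011
gen 4: 0001111011011100011100
gen 5: 1110001001000111100111
gen 6: 0011110110111000111000
gen 7: 1100010010001111001111
gen 8: 0111101101110001110000
gen 9: 1000100100011110011111
gen 10: 1111011011100011100000
gen 11: 0001001000111100111111
gen 12: 1110110111000111000001
gen 13: 0010010001111001111110
gen 14: 1101101110001110000011
gen 15: 0100100011110011111100
gen 16: 1011011100011100000111
gen 17: 1001000111100111111000
gen 18: 0110111000111000001111
gen 19: 0010001111001111110001
gen 20: 1101110001110000011110
gen 21: 0100011110011111100010
gen 22: 1011100011100000111101
gen 23: 1000111100111111000100
gen 24: 0111000111000001111011
gen 25: 0001111001111110001001
gen 26: 1110001110000011110110
gen 27: 0011110011111100010010
gen 28: 1100011100000111101101
gen 29: 0111100111111000100100

1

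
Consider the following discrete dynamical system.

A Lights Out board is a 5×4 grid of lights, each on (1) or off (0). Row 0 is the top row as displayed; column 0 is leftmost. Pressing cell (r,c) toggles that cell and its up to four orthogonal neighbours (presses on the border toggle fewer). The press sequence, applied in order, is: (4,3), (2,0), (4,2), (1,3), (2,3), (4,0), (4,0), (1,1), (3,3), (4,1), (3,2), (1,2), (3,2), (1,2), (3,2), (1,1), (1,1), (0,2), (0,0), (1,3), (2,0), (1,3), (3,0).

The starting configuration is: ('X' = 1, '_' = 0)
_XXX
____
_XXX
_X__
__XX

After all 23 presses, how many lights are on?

9

gen 0: _XXX
____
_XXX
_X__
__XX
gen 1: _XXX
____
_XXX
_X_X
____
gen 2: _XXX
X___
X_XX
XX_X
____
gen 3: _XXX
X___
X_XX
XXXX
_XXX
gen 4: _XX_
X_XX
X_X_
XXXX
_XXX
gen 5: _XX_
X_X_
X__X
XXX_
_XXX
gen 6: _XX_
X_X_
X__X
_XX_
X_XX
gen 7: _XX_
X_X_
X__X
XXX_
_XXX
gen 8: __X_
_X__
XX_X
XXX_
_XXX
gen 9: __X_
_X__
XX__
XX_X
_XX_
gen 10: __X_
_X__
XX__
X__X
X___
gen 11: __X_
_X__
XXX_
XXX_
X_X_
gen 12: ____
__XX
XX__
XXX_
X_X_
gen 13: ____
__XX
XXX_
X__X
X___
gen 14: __X_
_X__
XX__
X__X
X___
gen 15: __X_
_X__
XXX_
XXX_
X_X_
gen 16: _XX_
X_X_
X_X_
XXX_
X_X_
gen 17: __X_
_X__
XXX_
XXX_
X_X_
gen 18: _X_X
_XX_
XXX_
XXX_
X_X_
gen 19: X__X
XXX_
XXX_
XXX_
X_X_
gen 20: X___
XX_X
XXXX
XXX_
X_X_
gen 21: X___
_X_X
__XX
_XX_
X_X_
gen 22: X__X
_XX_
__X_
_XX_
X_X_
gen 23: X__X
_XX_
X_X_
X_X_
__X_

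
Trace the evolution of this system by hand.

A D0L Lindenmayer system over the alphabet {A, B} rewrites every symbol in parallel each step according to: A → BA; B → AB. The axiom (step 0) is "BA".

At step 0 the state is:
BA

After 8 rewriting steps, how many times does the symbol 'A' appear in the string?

256

k=0  BA
k=1  ABBA
k=2  BAABABBA
k=3  ABBABAABBAABABBA
k=4  BAABABBAABBABAABABBABAABBAABABBA
k=5  ABBABAABBAABABBABAABABBAABBABAABBAABABBAABBABAABABBABAABBAABABBA
k=6  BAABABBAABBABAABABBABAABBAABABBAABBABAABBAABABBABAABABBAAB…ABBAABABBABAABABBAABBABAABBAABABBAABBABAABABBABAABBAABABBA  (len 128)
k=7  ABBABAABBAABABBABAABABBAABBABAABBAABABBAABBABAABABBABAABBA…ABBAABABBABAABABBAABBABAABBAABABBAABBABAABABBABAABBAABABBA  (len 256)
k=8  BAABABBAABBABAABABBABAABBAABABBAABBABAABBAABABBABAABABBAAB…ABBAABABBABAABABBAABBABAABBAABABBAABBABAABABBABAABBAABABBA  (len 512)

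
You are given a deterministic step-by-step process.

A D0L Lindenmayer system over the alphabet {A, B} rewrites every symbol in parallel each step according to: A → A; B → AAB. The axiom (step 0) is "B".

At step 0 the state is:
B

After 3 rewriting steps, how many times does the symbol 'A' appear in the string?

6

k=0  B
k=1  AAB
k=2  AAAAB
k=3  AAAAAAB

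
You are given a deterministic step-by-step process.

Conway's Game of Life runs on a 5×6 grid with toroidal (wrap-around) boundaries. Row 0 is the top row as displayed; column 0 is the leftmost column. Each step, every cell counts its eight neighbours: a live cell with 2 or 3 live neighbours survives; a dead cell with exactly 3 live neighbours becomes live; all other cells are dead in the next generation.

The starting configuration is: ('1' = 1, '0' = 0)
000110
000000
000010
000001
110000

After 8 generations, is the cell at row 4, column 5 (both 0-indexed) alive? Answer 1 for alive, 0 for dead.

t=0: 000110
000000
000010
000001
110000
t=1: 000000
000110
000000
100001
100011
t=2: 000100
000000
000011
100010
100010
t=3: 000000
000010
000011
100110
000110
t=4: 000110
000011
000000
000000
000111
t=5: 000000
000111
000000
000010
000101
t=6: 000101
000010
000101
000010
000010
t=7: 000101
000101
000101
000111
000111
t=8: 101101
101101
101101
101000
101000

0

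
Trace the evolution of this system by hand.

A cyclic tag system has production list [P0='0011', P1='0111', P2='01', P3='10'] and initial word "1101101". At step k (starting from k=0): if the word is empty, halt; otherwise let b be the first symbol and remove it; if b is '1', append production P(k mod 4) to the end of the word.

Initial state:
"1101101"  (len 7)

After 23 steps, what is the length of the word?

26

step 0: "1101101"  (len 7)
step 1: "1011010011"  (len 10)
step 2: "0110100110111"  (len 13)
step 3: "110100110111"  (len 12)
step 4: "1010011011110"  (len 13)
step 5: "0100110111100011"  (len 16)
step 6: "100110111100011"  (len 15)
step 7: "0011011110001101"  (len 16)
step 8: "011011110001101"  (len 15)
step 9: "11011110001101"  (len 14)
step 10: "10111100011010111"  (len 17)
step 11: "011110001101011101"  (len 18)
step 12: "11110001101011101"  (len 17)
step 13: "11100011010111010011"  (len 20)
step 14: "11000110101110100110111"  (len 23)
step 15: "100011010111010011011101"  (len 24)
step 16: "0001101011101001101110110"  (len 25)
step 17: "001101011101001101110110"  (len 24)
step 18: "01101011101001101110110"  (len 23)
step 19: "1101011101001101110110"  (len 22)
step 20: "10101110100110111011010"  (len 23)
step 21: "01011101001101110110100011"  (len 26)
step 22: "1011101001101110110100011"  (len 25)
step 23: "01110100110111011010001101"  (len 26)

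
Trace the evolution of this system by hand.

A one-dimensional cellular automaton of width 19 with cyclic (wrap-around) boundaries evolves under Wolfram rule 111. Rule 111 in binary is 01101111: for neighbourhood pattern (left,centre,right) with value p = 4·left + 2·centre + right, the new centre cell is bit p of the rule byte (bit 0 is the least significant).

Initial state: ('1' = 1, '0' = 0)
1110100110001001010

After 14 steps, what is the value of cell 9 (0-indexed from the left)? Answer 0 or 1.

0

t=0: 1110100110001001010
t=1: 1011101110111011111
t=2: 1110111011101110000
t=3: 1011101110111010111
t=4: 1110111011101111100
t=5: 1011101110111000101
t=6: 1110111011101011111
t=7: 0011101110111110000
t=8: 1110111011100010111
t=9: 0011101110101111100
t=10: 1110111011111000101
t=11: 0011101110001011111
t=12: 0110111010111110001
t=13: 1111101111100010111
t=14: 0000111000101111100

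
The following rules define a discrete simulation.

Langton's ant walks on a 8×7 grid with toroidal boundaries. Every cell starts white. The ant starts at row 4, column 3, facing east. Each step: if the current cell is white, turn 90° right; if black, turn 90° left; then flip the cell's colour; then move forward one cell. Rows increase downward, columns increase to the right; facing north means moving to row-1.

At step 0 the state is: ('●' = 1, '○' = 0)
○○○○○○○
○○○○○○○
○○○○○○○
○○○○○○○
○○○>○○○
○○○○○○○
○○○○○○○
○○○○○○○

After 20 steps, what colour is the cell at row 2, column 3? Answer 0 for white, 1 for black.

t=0: ○○○○○○○
○○○○○○○
○○○○○○○
○○○○○○○
○○○>○○○
○○○○○○○
○○○○○○○
○○○○○○○
t=1: ○○○○○○○
○○○○○○○
○○○○○○○
○○○○○○○
○○○●○○○
○○○v○○○
○○○○○○○
○○○○○○○
t=2: ○○○○○○○
○○○○○○○
○○○○○○○
○○○○○○○
○○○●○○○
○○<●○○○
○○○○○○○
○○○○○○○
t=3: ○○○○○○○
○○○○○○○
○○○○○○○
○○○○○○○
○○^●○○○
○○●●○○○
○○○○○○○
○○○○○○○
t=4: ○○○○○○○
○○○○○○○
○○○○○○○
○○○○○○○
○○●>○○○
○○●●○○○
○○○○○○○
○○○○○○○
t=5: ○○○○○○○
○○○○○○○
○○○○○○○
○○○^○○○
○○●○○○○
○○●●○○○
○○○○○○○
○○○○○○○
t=6: ○○○○○○○
○○○○○○○
○○○○○○○
○○○●>○○
○○●○○○○
○○●●○○○
○○○○○○○
○○○○○○○
t=7: ○○○○○○○
○○○○○○○
○○○○○○○
○○○●●○○
○○●○v○○
○○●●○○○
○○○○○○○
○○○○○○○
t=8: ○○○○○○○
○○○○○○○
○○○○○○○
○○○●●○○
○○●<●○○
○○●●○○○
○○○○○○○
○○○○○○○
t=9: ○○○○○○○
○○○○○○○
○○○○○○○
○○○^●○○
○○●●●○○
○○●●○○○
○○○○○○○
○○○○○○○
t=10: ○○○○○○○
○○○○○○○
○○○○○○○
○○<○●○○
○○●●●○○
○○●●○○○
○○○○○○○
○○○○○○○
t=11: ○○○○○○○
○○○○○○○
○○^○○○○
○○●○●○○
○○●●●○○
○○●●○○○
○○○○○○○
○○○○○○○
t=12: ○○○○○○○
○○○○○○○
○○●>○○○
○○●○●○○
○○●●●○○
○○●●○○○
○○○○○○○
○○○○○○○
t=13: ○○○○○○○
○○○○○○○
○○●●○○○
○○●v●○○
○○●●●○○
○○●●○○○
○○○○○○○
○○○○○○○
t=14: ○○○○○○○
○○○○○○○
○○●●○○○
○○<●●○○
○○●●●○○
○○●●○○○
○○○○○○○
○○○○○○○
t=15: ○○○○○○○
○○○○○○○
○○●●○○○
○○○●●○○
○○v●●○○
○○●●○○○
○○○○○○○
○○○○○○○
t=16: ○○○○○○○
○○○○○○○
○○●●○○○
○○○●●○○
○○○>●○○
○○●●○○○
○○○○○○○
○○○○○○○
t=17: ○○○○○○○
○○○○○○○
○○●●○○○
○○○^●○○
○○○○●○○
○○●●○○○
○○○○○○○
○○○○○○○
t=18: ○○○○○○○
○○○○○○○
○○●●○○○
○○<○●○○
○○○○●○○
○○●●○○○
○○○○○○○
○○○○○○○
t=19: ○○○○○○○
○○○○○○○
○○^●○○○
○○●○●○○
○○○○●○○
○○●●○○○
○○○○○○○
○○○○○○○
t=20: ○○○○○○○
○○○○○○○
○<○●○○○
○○●○●○○
○○○○●○○
○○●●○○○
○○○○○○○
○○○○○○○

1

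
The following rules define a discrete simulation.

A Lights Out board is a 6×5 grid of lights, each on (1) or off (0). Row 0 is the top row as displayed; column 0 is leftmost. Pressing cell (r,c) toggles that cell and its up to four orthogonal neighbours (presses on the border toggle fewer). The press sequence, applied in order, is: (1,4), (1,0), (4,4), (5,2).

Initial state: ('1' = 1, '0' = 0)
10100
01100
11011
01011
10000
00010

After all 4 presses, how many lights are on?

17

t=0: 10100
01100
11011
01011
10000
00010
t=1: 10101
01111
11010
01011
10000
00010
t=2: 00101
10111
01010
01011
10000
00010
t=3: 00101
10111
01010
01010
10011
00011
t=4: 00101
10111
01010
01010
10111
01101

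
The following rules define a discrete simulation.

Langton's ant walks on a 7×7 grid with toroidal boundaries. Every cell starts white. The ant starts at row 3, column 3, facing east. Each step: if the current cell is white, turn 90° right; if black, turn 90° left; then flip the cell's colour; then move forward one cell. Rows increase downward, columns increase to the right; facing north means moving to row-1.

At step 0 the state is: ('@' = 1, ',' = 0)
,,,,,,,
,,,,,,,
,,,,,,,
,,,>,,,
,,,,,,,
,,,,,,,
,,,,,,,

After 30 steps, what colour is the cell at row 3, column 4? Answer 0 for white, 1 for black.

1

t=0: ,,,,,,,
,,,,,,,
,,,,,,,
,,,>,,,
,,,,,,,
,,,,,,,
,,,,,,,
t=1: ,,,,,,,
,,,,,,,
,,,,,,,
,,,@,,,
,,,v,,,
,,,,,,,
,,,,,,,
t=2: ,,,,,,,
,,,,,,,
,,,,,,,
,,,@,,,
,,<@,,,
,,,,,,,
,,,,,,,
t=3: ,,,,,,,
,,,,,,,
,,,,,,,
,,^@,,,
,,@@,,,
,,,,,,,
,,,,,,,
t=4: ,,,,,,,
,,,,,,,
,,,,,,,
,,@>,,,
,,@@,,,
,,,,,,,
,,,,,,,
t=5: ,,,,,,,
,,,,,,,
,,,^,,,
,,@,,,,
,,@@,,,
,,,,,,,
,,,,,,,
t=6: ,,,,,,,
,,,,,,,
,,,@>,,
,,@,,,,
,,@@,,,
,,,,,,,
,,,,,,,
t=7: ,,,,,,,
,,,,,,,
,,,@@,,
,,@,v,,
,,@@,,,
,,,,,,,
,,,,,,,
t=8: ,,,,,,,
,,,,,,,
,,,@@,,
,,@<@,,
,,@@,,,
,,,,,,,
,,,,,,,
t=9: ,,,,,,,
,,,,,,,
,,,^@,,
,,@@@,,
,,@@,,,
,,,,,,,
,,,,,,,
t=10: ,,,,,,,
,,,,,,,
,,<,@,,
,,@@@,,
,,@@,,,
,,,,,,,
,,,,,,,
t=11: ,,,,,,,
,,^,,,,
,,@,@,,
,,@@@,,
,,@@,,,
,,,,,,,
,,,,,,,
t=12: ,,,,,,,
,,@>,,,
,,@,@,,
,,@@@,,
,,@@,,,
,,,,,,,
,,,,,,,
t=13: ,,,,,,,
,,@@,,,
,,@v@,,
,,@@@,,
,,@@,,,
,,,,,,,
,,,,,,,
t=14: ,,,,,,,
,,@@,,,
,,<@@,,
,,@@@,,
,,@@,,,
,,,,,,,
,,,,,,,
t=15: ,,,,,,,
,,@@,,,
,,,@@,,
,,v@@,,
,,@@,,,
,,,,,,,
,,,,,,,
t=16: ,,,,,,,
,,@@,,,
,,,@@,,
,,,>@,,
,,@@,,,
,,,,,,,
,,,,,,,
t=17: ,,,,,,,
,,@@,,,
,,,^@,,
,,,,@,,
,,@@,,,
,,,,,,,
,,,,,,,
t=18: ,,,,,,,
,,@@,,,
,,<,@,,
,,,,@,,
,,@@,,,
,,,,,,,
,,,,,,,
t=19: ,,,,,,,
,,^@,,,
,,@,@,,
,,,,@,,
,,@@,,,
,,,,,,,
,,,,,,,
t=20: ,,,,,,,
,<,@,,,
,,@,@,,
,,,,@,,
,,@@,,,
,,,,,,,
,,,,,,,
t=21: ,^,,,,,
,@,@,,,
,,@,@,,
,,,,@,,
,,@@,,,
,,,,,,,
,,,,,,,
t=22: ,@>,,,,
,@,@,,,
,,@,@,,
,,,,@,,
,,@@,,,
,,,,,,,
,,,,,,,
t=23: ,@@,,,,
,@v@,,,
,,@,@,,
,,,,@,,
,,@@,,,
,,,,,,,
,,,,,,,
t=24: ,@@,,,,
,<@@,,,
,,@,@,,
,,,,@,,
,,@@,,,
,,,,,,,
,,,,,,,
t=25: ,@@,,,,
,,@@,,,
,v@,@,,
,,,,@,,
,,@@,,,
,,,,,,,
,,,,,,,
t=26: ,@@,,,,
,,@@,,,
<@@,@,,
,,,,@,,
,,@@,,,
,,,,,,,
,,,,,,,
t=27: ,@@,,,,
^,@@,,,
@@@,@,,
,,,,@,,
,,@@,,,
,,,,,,,
,,,,,,,
t=28: ,@@,,,,
@>@@,,,
@@@,@,,
,,,,@,,
,,@@,,,
,,,,,,,
,,,,,,,
t=29: ,@@,,,,
@@@@,,,
@v@,@,,
,,,,@,,
,,@@,,,
,,,,,,,
,,,,,,,
t=30: ,@@,,,,
@@@@,,,
@,>,@,,
,,,,@,,
,,@@,,,
,,,,,,,
,,,,,,,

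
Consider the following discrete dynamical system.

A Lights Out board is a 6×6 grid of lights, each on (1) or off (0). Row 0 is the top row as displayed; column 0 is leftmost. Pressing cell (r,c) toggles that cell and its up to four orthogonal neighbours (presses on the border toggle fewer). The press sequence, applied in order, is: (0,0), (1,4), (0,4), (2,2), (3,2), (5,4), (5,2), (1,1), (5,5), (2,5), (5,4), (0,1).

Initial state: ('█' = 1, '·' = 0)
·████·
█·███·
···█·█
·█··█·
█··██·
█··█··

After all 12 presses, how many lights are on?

17

0) ·████·
█·███·
···█·█
·█··█·
█··██·
█··█··
1) █·███·
··███·
···█·█
·█··█·
█··██·
█··█··
2) █·██··
··█··█
···███
·█··█·
█··██·
█··█··
3) █·█·██
··█·██
···███
·█··█·
█··██·
█··█··
4) █·█·██
····██
·██·██
·██·█·
█··██·
█··█··
5) █·█·██
····██
·█··██
···██·
█·███·
█··█··
6) █·█·██
····██
·█··██
···██·
█·██··
█···██
7) █·█·██
····██
·█··██
···██·
█··█··
██████
8) ███·██
███·██
····██
···██·
█··█··
██████
9) ███·██
███·██
····██
···██·
█··█·█
████··
10) ███·██
███·█·
······
···███
█··█·█
████··
11) ███·██
███·█·
······
···███
█··███
███·██
12) ····██
█·█·█·
······
···███
█··███
███·██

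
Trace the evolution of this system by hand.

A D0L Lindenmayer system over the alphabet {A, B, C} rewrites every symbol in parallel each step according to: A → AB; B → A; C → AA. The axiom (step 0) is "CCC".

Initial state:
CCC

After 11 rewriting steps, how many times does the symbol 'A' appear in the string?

t=0: CCC
t=1: AAAAAA
t=2: ABABABABABAB
t=3: ABAABAABAABAABAABA
t=4: ABAABABAABABAABABAABABAABABAAB
t=5: ABAABABAABAABABAABAABABAABAABABAABAABABAABAABABA
t=6: ABAABABAABAABABAABABAABAABABAABABAABAABABAABABAABAABABAABABAABAABABAABABAABAAB
t=7: ABAABABAABAABABAABABAABAABABAABAABABAABABAABAABABAABAABABA…ABAABAABABAABABAABAABABAABAABABAABABAABAABABAABAABABAABABA  (len 126)
t=8: ABAABABAABAABABAABABAABAABABAABAABABAABABAABAABABAABABAABA…AABABAABABAABAABABAABAABABAABABAABAABABAABABAABAABABAABAAB  (len 204)
t=9: ABAABABAABAABABAABABAABAABABAABAABABAABABAABAABABAABABAABA…ABAABAABABAABAABABAABABAABAABABAABAABABAABABAABAABABAABABA  (len 330)
t=10: ABAABABAABAABABAABABAABAABABAABAABABAABABAABAABABAABABAABA…AABABAABABAABAABABAABABAABAABABAABAABABAABABAABAABABAABAAB  (len 534)
t=11: ABAABABAABAABABAABABAABAABABAABAABABAABABAABAABABAABABAABA…AABABAABABAABAABABAABABAABAABABAABAABABAABABAABAABABAABABA  (len 864)

534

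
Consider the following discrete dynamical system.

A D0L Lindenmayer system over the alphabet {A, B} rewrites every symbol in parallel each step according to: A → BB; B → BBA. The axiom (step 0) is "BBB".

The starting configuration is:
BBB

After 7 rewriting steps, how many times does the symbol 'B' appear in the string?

0) BBB
1) BBABBABBA
2) BBABBABBBBABBABBBBABBABB
3) BBABBABBBBABBABBBBABBABBABBABBBBABBABBBBABBABBABBABBBBABBABBBBABBA
4) BBABBABBBBABBABBBBABBABBABBABBBBABBABBBBABBABBABBABBBBABBA…ABBABBBBABBABBBBABBABBABBABBBBABBABBBBABBABBABBABBBBABBABB  (len 180)
5) BBABBABBBBABBABBBBABBABBABBABBBBABBABBBBABBABBABBABBBBABBA…ABBABBBBABBABBBBABBABBBBABBABBBBABBABBABBABBBBABBABBBBABBA  (len 492)
6) BBABBABBBBABBABBBBABBABBABBABBBBABBABBBBABBABBABBABBBBABBA…ABBABBBBABBABBBBABBABBABBABBBBABBABBBBABBABBABBABBBBABBABB  (len 1344)
7) BBABBABBBBABBABBBBABBABBABBABBBBABBABBBBABBABBABBABBBBABBA…ABBABBBBABBABBBBABBABBBBABBABBBBABBABBABBABBBBABBABBBBABBA  (len 3672)

2688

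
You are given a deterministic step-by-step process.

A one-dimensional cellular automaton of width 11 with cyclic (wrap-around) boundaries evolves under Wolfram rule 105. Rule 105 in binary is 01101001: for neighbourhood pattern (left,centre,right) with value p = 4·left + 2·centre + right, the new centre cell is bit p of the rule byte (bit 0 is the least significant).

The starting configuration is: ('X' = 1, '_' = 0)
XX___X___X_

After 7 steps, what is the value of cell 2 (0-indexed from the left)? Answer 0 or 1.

1

[0] XX___X___X_
[1] XX_X___X__X
[2] _XX__X____X
[3] XXX____XX__
[4] X_X_XX_XX__
[5] _X_XXXXXX__
[6] __XX____X_X
[7] __XX_XX__X_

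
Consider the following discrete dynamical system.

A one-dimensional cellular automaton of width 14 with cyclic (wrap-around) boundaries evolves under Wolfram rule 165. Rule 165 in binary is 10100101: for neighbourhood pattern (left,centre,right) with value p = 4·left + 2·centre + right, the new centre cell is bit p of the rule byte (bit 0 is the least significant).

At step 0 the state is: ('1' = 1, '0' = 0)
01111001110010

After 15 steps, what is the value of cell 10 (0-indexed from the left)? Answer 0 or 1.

0

[0] 01111001110010
[1] 00110000100010
[2] 10000110101010
[3] 10110001111111
[4] 01000100111111
[5] 11010100011110
[6] 00111101001101
[7] 00011011000011
[8] 01000100011000
[9] 01010101000011
[10] 11111111011000
[11] 01111110100010
[12] 00111101101010
[13] 10011010011110
[14] 10000110001101
[15] 00110000100010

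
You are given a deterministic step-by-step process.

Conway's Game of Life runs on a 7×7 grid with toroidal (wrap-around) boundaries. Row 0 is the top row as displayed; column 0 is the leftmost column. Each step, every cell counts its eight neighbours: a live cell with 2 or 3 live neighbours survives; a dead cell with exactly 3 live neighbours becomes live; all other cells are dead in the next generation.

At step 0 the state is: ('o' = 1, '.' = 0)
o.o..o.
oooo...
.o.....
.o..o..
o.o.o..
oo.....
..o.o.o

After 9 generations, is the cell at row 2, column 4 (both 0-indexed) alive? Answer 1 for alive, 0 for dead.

0) o.o..o.
oooo...
.o.....
.o..o..
o.o.o..
oo.....
..o.o.o
1) o...oo.
o..o..o
...o...
oooo...
o.oo...
o.o..oo
..oo.oo
2) ooo....
o..o.oo
...oo.o
o...o..
....o..
o....o.
..oo...
3) o...o..
...o.o.
...o...
....o..
....ooo
...oo..
o.oo..o
4) ooo.oo.
...o...
...o...
...oo..
.......
o.o....
ooo..oo
5) ....oo.
.o.o...
..oo...
...oo..
...o...
o.o....
....oo.
6) ...o.o.
...o...
.......
....o..
..ooo..
...oo..
...oooo
7) ..oo.oo
....o..
.......
....o..
..o..o.
.......
..o...o
8) ..ooooo
...ooo.
.......
.......
.......
.......
..oo.oo
9) .......
..o...o
....o..
.......
.......
.......
..o...o

1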